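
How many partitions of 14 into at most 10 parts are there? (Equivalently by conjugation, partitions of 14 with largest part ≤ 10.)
p(14, parts ≤ 10) = 128

Partitions of 14 with all parts ≤ 10: 10+4, 10+3+1, 10+2+2, 10+2+1+1, 10+1+1+1+1, 9+5, 9+4+1, 9+3+2, 9+3+1+1, 9+2+2+1, 9+2+1+1+1, 9+1+1+1+1+1, 8+6, 8+5+1, 8+4+2, 8+4+1+1, 8+3+3, 8+3+2+1, 8+3+1+1+1, 8+2+2+2, 8+2+2+1+1, 8+2+1+1+1+1, 8+1+1+1+1+1+1, 7+7, 7+6+1, 7+5+2, 7+5+1+1, 7+4+3, 7+4+2+1, 7+4+1+1+1, … (128 total). Count = 128.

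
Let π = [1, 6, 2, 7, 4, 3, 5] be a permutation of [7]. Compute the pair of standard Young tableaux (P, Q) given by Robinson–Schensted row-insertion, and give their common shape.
P = [1, 2, 3, 5] / [4, 7] / [6];  Q = [1, 2, 4, 7] / [3, 5] / [6];  common shape = (4, 2, 1)

Row-insert the values π_1, π_2, … into P one at a time, bumping the leftmost entry strictly greater than the inserted value down to the next row. The recording tableau Q records, in position (i, j), the step at which that cell was added to P.
  Insert 1 (step 1): P = [1];  Q = [1]
  Insert 6 (step 2): P = [1, 6];  Q = [1, 2]
  Insert 2 (step 3): P = [1, 2] / [6];  Q = [1, 2] / [3]
  Insert 7 (step 4): P = [1, 2, 7] / [6];  Q = [1, 2, 4] / [3]
  Insert 4 (step 5): P = [1, 2, 4] / [6, 7];  Q = [1, 2, 4] / [3, 5]
  Insert 3 (step 6): P = [1, 2, 3] / [4, 7] / [6];  Q = [1, 2, 4] / [3, 5] / [6]
  Insert 5 (step 7): P = [1, 2, 3, 5] / [4, 7] / [6];  Q = [1, 2, 4, 7] / [3, 5] / [6]
Final shape: (4, 2, 1).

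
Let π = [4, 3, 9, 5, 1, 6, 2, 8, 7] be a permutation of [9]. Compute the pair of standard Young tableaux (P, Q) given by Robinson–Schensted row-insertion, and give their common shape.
P = [1, 2, 6, 7] / [3, 5, 8] / [4, 9];  Q = [1, 3, 6, 8] / [2, 4, 9] / [5, 7];  common shape = (4, 3, 2)

Row-insert the values π_1, π_2, … into P one at a time, bumping the leftmost entry strictly greater than the inserted value down to the next row. The recording tableau Q records, in position (i, j), the step at which that cell was added to P.
  Insert 4 (step 1): P = [4];  Q = [1]
  Insert 3 (step 2): P = [3] / [4];  Q = [1] / [2]
  Insert 9 (step 3): P = [3, 9] / [4];  Q = [1, 3] / [2]
  Insert 5 (step 4): P = [3, 5] / [4, 9];  Q = [1, 3] / [2, 4]
  Insert 1 (step 5): P = [1, 5] / [3, 9] / [4];  Q = [1, 3] / [2, 4] / [5]
  Insert 6 (step 6): P = [1, 5, 6] / [3, 9] / [4];  Q = [1, 3, 6] / [2, 4] / [5]
  Insert 2 (step 7): P = [1, 2, 6] / [3, 5] / [4, 9];  Q = [1, 3, 6] / [2, 4] / [5, 7]
  Insert 8 (step 8): P = [1, 2, 6, 8] / [3, 5] / [4, 9];  Q = [1, 3, 6, 8] / [2, 4] / [5, 7]
  Insert 7 (step 9): P = [1, 2, 6, 7] / [3, 5, 8] / [4, 9];  Q = [1, 3, 6, 8] / [2, 4, 9] / [5, 7]
Final shape: (4, 3, 2).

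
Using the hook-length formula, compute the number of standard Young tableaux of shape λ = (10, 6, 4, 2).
# SYT of shape (10, 6, 4, 2) = 443201220

Hook-length formula: f^λ = n! / Π hook(c), product over all cells c of the Young diagram. For λ = (10, 6, 4, 2), n = 22 boxes. Hook lengths by row (left-to-right, top-to-bottom): [13, 12, 10, 9, 7, 6, 4, 3, 2, 1]; [8, 7, 5, 4, 2, 1]; [5, 4, 2, 1]; [2, 1]. Product of hooks = 2536095744000. So f^λ = 22! / 2536095744000 = 1124000727777607680000 / 2536095744000 = 443201220.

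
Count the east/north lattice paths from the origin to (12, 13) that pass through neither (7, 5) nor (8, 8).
Number of paths = 2958544

Inclusion–exclusion. Total paths: C(25, 12) = 5200300. Through P₁: C(12, 7)·C(13, 5) = 1019304. Through P₂: C(16, 8)·C(9, 4) = 1621620. Since P₁ is strictly southwest of P₂, a monotone path through both must visit P₁ then P₂; paths through both = C(12, 7)·C(4, 1)·C(9, 4) = 399168. Avoid both = 5200300 − 1019304 − 1621620 + 399168 = 2958544.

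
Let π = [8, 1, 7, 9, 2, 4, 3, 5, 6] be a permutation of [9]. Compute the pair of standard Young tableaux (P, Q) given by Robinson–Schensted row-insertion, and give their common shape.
P = [1, 2, 3, 5, 6] / [4, 9] / [7] / [8];  Q = [1, 3, 4, 8, 9] / [2, 6] / [5] / [7];  common shape = (5, 2, 1, 1)

Row-insert the values π_1, π_2, … into P one at a time, bumping the leftmost entry strictly greater than the inserted value down to the next row. The recording tableau Q records, in position (i, j), the step at which that cell was added to P.
  Insert 8 (step 1): P = [8];  Q = [1]
  Insert 1 (step 2): P = [1] / [8];  Q = [1] / [2]
  Insert 7 (step 3): P = [1, 7] / [8];  Q = [1, 3] / [2]
  Insert 9 (step 4): P = [1, 7, 9] / [8];  Q = [1, 3, 4] / [2]
  Insert 2 (step 5): P = [1, 2, 9] / [7] / [8];  Q = [1, 3, 4] / [2] / [5]
  Insert 4 (step 6): P = [1, 2, 4] / [7, 9] / [8];  Q = [1, 3, 4] / [2, 6] / [5]
  Insert 3 (step 7): P = [1, 2, 3] / [4, 9] / [7] / [8];  Q = [1, 3, 4] / [2, 6] / [5] / [7]
  Insert 5 (step 8): P = [1, 2, 3, 5] / [4, 9] / [7] / [8];  Q = [1, 3, 4, 8] / [2, 6] / [5] / [7]
  Insert 6 (step 9): P = [1, 2, 3, 5, 6] / [4, 9] / [7] / [8];  Q = [1, 3, 4, 8, 9] / [2, 6] / [5] / [7]
Final shape: (5, 2, 1, 1).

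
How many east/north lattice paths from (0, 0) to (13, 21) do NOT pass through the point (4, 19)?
Number of paths = 927496735

Total paths from (0, 0) to (13, 21): C(34, 13) = 927983760. Paths through (4, 19): (paths (0, 0) → (4, 19)) × (paths (4, 19) → (13, 21)) = C(23, 4) · C(11, 9) = 8855 · 55 = 487025. Avoidance count = 927983760 − 487025 = 927496735.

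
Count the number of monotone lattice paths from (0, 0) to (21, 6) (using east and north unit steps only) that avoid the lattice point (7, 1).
Number of paths = 202986

Total paths from (0, 0) to (21, 6): C(27, 21) = 296010. Paths through (7, 1): (paths (0, 0) → (7, 1)) × (paths (7, 1) → (21, 6)) = C(8, 7) · C(19, 14) = 8 · 11628 = 93024. Avoidance count = 296010 − 93024 = 202986.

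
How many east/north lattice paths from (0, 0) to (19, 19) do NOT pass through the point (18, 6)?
Number of paths = 35343379456

Total paths from (0, 0) to (19, 19): C(38, 19) = 35345263800. Paths through (18, 6): (paths (0, 0) → (18, 6)) × (paths (18, 6) → (19, 19)) = C(24, 18) · C(14, 1) = 134596 · 14 = 1884344. Avoidance count = 35345263800 − 1884344 = 35343379456.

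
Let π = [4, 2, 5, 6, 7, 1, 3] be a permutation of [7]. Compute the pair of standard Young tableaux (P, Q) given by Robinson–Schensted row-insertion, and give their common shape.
P = [1, 3, 6, 7] / [2, 5] / [4];  Q = [1, 3, 4, 5] / [2, 7] / [6];  common shape = (4, 2, 1)

Row-insert the values π_1, π_2, … into P one at a time, bumping the leftmost entry strictly greater than the inserted value down to the next row. The recording tableau Q records, in position (i, j), the step at which that cell was added to P.
  Insert 4 (step 1): P = [4];  Q = [1]
  Insert 2 (step 2): P = [2] / [4];  Q = [1] / [2]
  Insert 5 (step 3): P = [2, 5] / [4];  Q = [1, 3] / [2]
  Insert 6 (step 4): P = [2, 5, 6] / [4];  Q = [1, 3, 4] / [2]
  Insert 7 (step 5): P = [2, 5, 6, 7] / [4];  Q = [1, 3, 4, 5] / [2]
  Insert 1 (step 6): P = [1, 5, 6, 7] / [2] / [4];  Q = [1, 3, 4, 5] / [2] / [6]
  Insert 3 (step 7): P = [1, 3, 6, 7] / [2, 5] / [4];  Q = [1, 3, 4, 5] / [2, 7] / [6]
Final shape: (4, 2, 1).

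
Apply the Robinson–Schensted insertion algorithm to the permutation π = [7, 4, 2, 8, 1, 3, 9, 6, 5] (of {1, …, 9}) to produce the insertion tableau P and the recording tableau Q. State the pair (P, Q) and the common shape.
P = [1, 3, 5] / [2, 6, 9] / [4, 8] / [7];  Q = [1, 4, 7] / [2, 6, 8] / [3, 9] / [5];  common shape = (3, 3, 2, 1)

Row-insert the values π_1, π_2, … into P one at a time, bumping the leftmost entry strictly greater than the inserted value down to the next row. The recording tableau Q records, in position (i, j), the step at which that cell was added to P.
  Insert 7 (step 1): P = [7];  Q = [1]
  Insert 4 (step 2): P = [4] / [7];  Q = [1] / [2]
  Insert 2 (step 3): P = [2] / [4] / [7];  Q = [1] / [2] / [3]
  Insert 8 (step 4): P = [2, 8] / [4] / [7];  Q = [1, 4] / [2] / [3]
  Insert 1 (step 5): P = [1, 8] / [2] / [4] / [7];  Q = [1, 4] / [2] / [3] / [5]
  Insert 3 (step 6): P = [1, 3] / [2, 8] / [4] / [7];  Q = [1, 4] / [2, 6] / [3] / [5]
  Insert 9 (step 7): P = [1, 3, 9] / [2, 8] / [4] / [7];  Q = [1, 4, 7] / [2, 6] / [3] / [5]
  Insert 6 (step 8): P = [1, 3, 6] / [2, 8, 9] / [4] / [7];  Q = [1, 4, 7] / [2, 6, 8] / [3] / [5]
  Insert 5 (step 9): P = [1, 3, 5] / [2, 6, 9] / [4, 8] / [7];  Q = [1, 4, 7] / [2, 6, 8] / [3, 9] / [5]
Final shape: (3, 3, 2, 1).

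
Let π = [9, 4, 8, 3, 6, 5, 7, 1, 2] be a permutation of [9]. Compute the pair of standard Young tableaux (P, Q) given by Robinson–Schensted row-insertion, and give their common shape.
P = [1, 2, 7] / [3, 5] / [4, 6] / [8] / [9];  Q = [1, 3, 7] / [2, 5] / [4, 9] / [6] / [8];  common shape = (3, 2, 2, 1, 1)

Row-insert the values π_1, π_2, … into P one at a time, bumping the leftmost entry strictly greater than the inserted value down to the next row. The recording tableau Q records, in position (i, j), the step at which that cell was added to P.
  Insert 9 (step 1): P = [9];  Q = [1]
  Insert 4 (step 2): P = [4] / [9];  Q = [1] / [2]
  Insert 8 (step 3): P = [4, 8] / [9];  Q = [1, 3] / [2]
  Insert 3 (step 4): P = [3, 8] / [4] / [9];  Q = [1, 3] / [2] / [4]
  Insert 6 (step 5): P = [3, 6] / [4, 8] / [9];  Q = [1, 3] / [2, 5] / [4]
  Insert 5 (step 6): P = [3, 5] / [4, 6] / [8] / [9];  Q = [1, 3] / [2, 5] / [4] / [6]
  Insert 7 (step 7): P = [3, 5, 7] / [4, 6] / [8] / [9];  Q = [1, 3, 7] / [2, 5] / [4] / [6]
  Insert 1 (step 8): P = [1, 5, 7] / [3, 6] / [4] / [8] / [9];  Q = [1, 3, 7] / [2, 5] / [4] / [6] / [8]
  Insert 2 (step 9): P = [1, 2, 7] / [3, 5] / [4, 6] / [8] / [9];  Q = [1, 3, 7] / [2, 5] / [4, 9] / [6] / [8]
Final shape: (3, 2, 2, 1, 1).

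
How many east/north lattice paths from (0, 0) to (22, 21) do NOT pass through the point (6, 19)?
Number of paths = 1052022385560

Total paths from (0, 0) to (22, 21): C(43, 22) = 1052049481860. Paths through (6, 19): (paths (0, 0) → (6, 19)) × (paths (6, 19) → (22, 21)) = C(25, 6) · C(18, 16) = 177100 · 153 = 27096300. Avoidance count = 1052049481860 − 27096300 = 1052022385560.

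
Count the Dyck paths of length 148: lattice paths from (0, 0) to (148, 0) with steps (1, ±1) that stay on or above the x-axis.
C_74 = 311496878311103321137536291518809134027240

These Dyck paths are counted by the Catalan number C_n = (1/(n + 1)) · C(2n, n). For n = 74: C_74 = (1/75) · C(148, 74) = 23362265873332749085315221863910685052043000/75 = 311496878311103321137536291518809134027240.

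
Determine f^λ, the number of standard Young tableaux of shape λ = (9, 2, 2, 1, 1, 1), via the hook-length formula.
# SYT of shape (9, 2, 2, 1, 1, 1) = 82368

Hook-length formula: f^λ = n! / Π hook(c), product over all cells c of the Young diagram. For λ = (9, 2, 2, 1, 1, 1), n = 16 boxes. Hook lengths by row (left-to-right, top-to-bottom): [14, 10, 7, 6, 5, 4, 3, 2, 1]; [6, 2]; [5, 1]; [3]; [2]; [1]. Product of hooks = 254016000. So f^λ = 16! / 254016000 = 20922789888000 / 254016000 = 82368.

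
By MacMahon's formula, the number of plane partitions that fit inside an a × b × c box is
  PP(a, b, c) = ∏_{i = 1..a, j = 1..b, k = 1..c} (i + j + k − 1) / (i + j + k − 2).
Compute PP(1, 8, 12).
PP(1, 8, 12) = 125970

Evaluate the triple product over i = 1..1, j = 1..8, k = 1..12. The factors are (2/1) · (3/2) · (4/3) · (5/4) · (6/5) · (7/6) · (8/7) · (9/8) · … (96 factors total). The numerators and denominators telescope so the product is an integer; carrying out the multiplication exactly gives PP(1, 8, 12) = 125970.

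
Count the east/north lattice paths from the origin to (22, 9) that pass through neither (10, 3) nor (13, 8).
Number of paths = 12976031

Inclusion–exclusion. Total paths: C(31, 22) = 20160075. Through P₁: C(13, 10)·C(18, 12) = 5309304. Through P₂: C(21, 13)·C(10, 9) = 2034900. Since P₁ is strictly southwest of P₂, a monotone path through both must visit P₁ then P₂; paths through both = C(13, 10)·C(8, 3)·C(10, 9) = 160160. Avoid both = 20160075 − 5309304 − 2034900 + 160160 = 12976031.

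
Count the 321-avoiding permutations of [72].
C_72 = 20276890389709399862928998568254641025700

These 321-avoiding permutations are counted by the Catalan number C_n = (1/(n + 1)) · C(2n, n). For n = 72: C_72 = (1/73) · C(144, 72) = 1480212998448786189993816895482588794876100/73 = 20276890389709399862928998568254641025700.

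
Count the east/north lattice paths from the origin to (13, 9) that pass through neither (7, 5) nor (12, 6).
Number of paths = 275852

Inclusion–exclusion. Total paths: C(22, 13) = 497420. Through P₁: C(12, 7)·C(10, 6) = 166320. Through P₂: C(18, 12)·C(4, 1) = 74256. Since P₁ is strictly southwest of P₂, a monotone path through both must visit P₁ then P₂; paths through both = C(12, 7)·C(6, 5)·C(4, 1) = 19008. Avoid both = 497420 − 166320 − 74256 + 19008 = 275852.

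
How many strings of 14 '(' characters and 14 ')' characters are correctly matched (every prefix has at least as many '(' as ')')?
C_14 = 2674440

These balanced parentheses are counted by the Catalan number C_n = (1/(n + 1)) · C(2n, n). For n = 14: C_14 = (1/15) · C(28, 14) = 40116600/15 = 2674440.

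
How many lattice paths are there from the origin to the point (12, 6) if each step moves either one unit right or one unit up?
Number of paths = 18564

A monotone lattice path from (0, 0) to (12, 6) consists of 12 east steps and 6 north steps in some order, so it is determined by which 12 of the 18 steps are east. The count is C(18, 12) = 18564.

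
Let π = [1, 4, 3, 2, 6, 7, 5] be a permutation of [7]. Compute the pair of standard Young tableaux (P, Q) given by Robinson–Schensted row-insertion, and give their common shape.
P = [1, 2, 5, 7] / [3, 6] / [4];  Q = [1, 2, 5, 6] / [3, 7] / [4];  common shape = (4, 2, 1)

Row-insert the values π_1, π_2, … into P one at a time, bumping the leftmost entry strictly greater than the inserted value down to the next row. The recording tableau Q records, in position (i, j), the step at which that cell was added to P.
  Insert 1 (step 1): P = [1];  Q = [1]
  Insert 4 (step 2): P = [1, 4];  Q = [1, 2]
  Insert 3 (step 3): P = [1, 3] / [4];  Q = [1, 2] / [3]
  Insert 2 (step 4): P = [1, 2] / [3] / [4];  Q = [1, 2] / [3] / [4]
  Insert 6 (step 5): P = [1, 2, 6] / [3] / [4];  Q = [1, 2, 5] / [3] / [4]
  Insert 7 (step 6): P = [1, 2, 6, 7] / [3] / [4];  Q = [1, 2, 5, 6] / [3] / [4]
  Insert 5 (step 7): P = [1, 2, 5, 7] / [3, 6] / [4];  Q = [1, 2, 5, 6] / [3, 7] / [4]
Final shape: (4, 2, 1).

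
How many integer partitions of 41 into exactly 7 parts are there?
p(41, 7 parts) = 3120

Partitions of n into exactly k parts are in bijection with partitions of n − k into at most k parts (subtract 1 from each part). So p(41, exactly 7) = p(34, parts ≤ 7). Computing via the recurrence p(m, j) = p(m, j−1) + p(m−j, j) gives 3120.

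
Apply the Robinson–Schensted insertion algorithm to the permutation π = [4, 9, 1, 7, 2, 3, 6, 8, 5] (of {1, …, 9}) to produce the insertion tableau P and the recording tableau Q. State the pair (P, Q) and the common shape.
P = [1, 2, 3, 5, 8] / [4, 6] / [7] / [9];  Q = [1, 2, 6, 7, 8] / [3, 4] / [5] / [9];  common shape = (5, 2, 1, 1)

Row-insert the values π_1, π_2, … into P one at a time, bumping the leftmost entry strictly greater than the inserted value down to the next row. The recording tableau Q records, in position (i, j), the step at which that cell was added to P.
  Insert 4 (step 1): P = [4];  Q = [1]
  Insert 9 (step 2): P = [4, 9];  Q = [1, 2]
  Insert 1 (step 3): P = [1, 9] / [4];  Q = [1, 2] / [3]
  Insert 7 (step 4): P = [1, 7] / [4, 9];  Q = [1, 2] / [3, 4]
  Insert 2 (step 5): P = [1, 2] / [4, 7] / [9];  Q = [1, 2] / [3, 4] / [5]
  Insert 3 (step 6): P = [1, 2, 3] / [4, 7] / [9];  Q = [1, 2, 6] / [3, 4] / [5]
  Insert 6 (step 7): P = [1, 2, 3, 6] / [4, 7] / [9];  Q = [1, 2, 6, 7] / [3, 4] / [5]
  Insert 8 (step 8): P = [1, 2, 3, 6, 8] / [4, 7] / [9];  Q = [1, 2, 6, 7, 8] / [3, 4] / [5]
  Insert 5 (step 9): P = [1, 2, 3, 5, 8] / [4, 6] / [7] / [9];  Q = [1, 2, 6, 7, 8] / [3, 4] / [5] / [9]
Final shape: (5, 2, 1, 1).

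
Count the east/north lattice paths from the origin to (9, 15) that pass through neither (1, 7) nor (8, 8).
Number of paths = 1102096

Inclusion–exclusion. Total paths: C(24, 9) = 1307504. Through P₁: C(8, 1)·C(16, 8) = 102960. Through P₂: C(16, 8)·C(8, 1) = 102960. Since P₁ is strictly southwest of P₂, a monotone path through both must visit P₁ then P₂; paths through both = C(8, 1)·C(8, 7)·C(8, 1) = 512. Avoid both = 1307504 − 102960 − 102960 + 512 = 1102096.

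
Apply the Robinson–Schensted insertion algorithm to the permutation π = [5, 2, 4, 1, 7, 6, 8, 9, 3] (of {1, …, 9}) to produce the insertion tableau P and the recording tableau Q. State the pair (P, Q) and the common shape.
P = [1, 3, 6, 8, 9] / [2, 4] / [5, 7];  Q = [1, 3, 5, 7, 8] / [2, 6] / [4, 9];  common shape = (5, 2, 2)

Row-insert the values π_1, π_2, … into P one at a time, bumping the leftmost entry strictly greater than the inserted value down to the next row. The recording tableau Q records, in position (i, j), the step at which that cell was added to P.
  Insert 5 (step 1): P = [5];  Q = [1]
  Insert 2 (step 2): P = [2] / [5];  Q = [1] / [2]
  Insert 4 (step 3): P = [2, 4] / [5];  Q = [1, 3] / [2]
  Insert 1 (step 4): P = [1, 4] / [2] / [5];  Q = [1, 3] / [2] / [4]
  Insert 7 (step 5): P = [1, 4, 7] / [2] / [5];  Q = [1, 3, 5] / [2] / [4]
  Insert 6 (step 6): P = [1, 4, 6] / [2, 7] / [5];  Q = [1, 3, 5] / [2, 6] / [4]
  Insert 8 (step 7): P = [1, 4, 6, 8] / [2, 7] / [5];  Q = [1, 3, 5, 7] / [2, 6] / [4]
  Insert 9 (step 8): P = [1, 4, 6, 8, 9] / [2, 7] / [5];  Q = [1, 3, 5, 7, 8] / [2, 6] / [4]
  Insert 3 (step 9): P = [1, 3, 6, 8, 9] / [2, 4] / [5, 7];  Q = [1, 3, 5, 7, 8] / [2, 6] / [4, 9]
Final shape: (5, 2, 2).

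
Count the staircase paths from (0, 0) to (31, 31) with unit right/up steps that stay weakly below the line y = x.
C_31 = 14544636039226909

These NE paths below the diagonal are counted by the Catalan number C_n = (1/(n + 1)) · C(2n, n). For n = 31: C_31 = (1/32) · C(62, 31) = 465428353255261088/32 = 14544636039226909.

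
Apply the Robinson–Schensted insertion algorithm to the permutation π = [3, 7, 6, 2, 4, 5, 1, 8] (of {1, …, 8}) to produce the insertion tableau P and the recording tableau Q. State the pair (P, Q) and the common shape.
P = [1, 4, 5, 8] / [2, 6] / [3] / [7];  Q = [1, 2, 6, 8] / [3, 5] / [4] / [7];  common shape = (4, 2, 1, 1)

Row-insert the values π_1, π_2, … into P one at a time, bumping the leftmost entry strictly greater than the inserted value down to the next row. The recording tableau Q records, in position (i, j), the step at which that cell was added to P.
  Insert 3 (step 1): P = [3];  Q = [1]
  Insert 7 (step 2): P = [3, 7];  Q = [1, 2]
  Insert 6 (step 3): P = [3, 6] / [7];  Q = [1, 2] / [3]
  Insert 2 (step 4): P = [2, 6] / [3] / [7];  Q = [1, 2] / [3] / [4]
  Insert 4 (step 5): P = [2, 4] / [3, 6] / [7];  Q = [1, 2] / [3, 5] / [4]
  Insert 5 (step 6): P = [2, 4, 5] / [3, 6] / [7];  Q = [1, 2, 6] / [3, 5] / [4]
  Insert 1 (step 7): P = [1, 4, 5] / [2, 6] / [3] / [7];  Q = [1, 2, 6] / [3, 5] / [4] / [7]
  Insert 8 (step 8): P = [1, 4, 5, 8] / [2, 6] / [3] / [7];  Q = [1, 2, 6, 8] / [3, 5] / [4] / [7]
Final shape: (4, 2, 1, 1).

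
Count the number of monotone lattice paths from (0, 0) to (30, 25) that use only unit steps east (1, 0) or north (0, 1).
Number of paths = 3085851035479212

A monotone lattice path from (0, 0) to (30, 25) consists of 30 east steps and 25 north steps in some order, so it is determined by which 30 of the 55 steps are east. The count is C(55, 30) = 3085851035479212.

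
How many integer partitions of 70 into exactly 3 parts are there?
p(70, 3 parts) = 408

Partitions of n into exactly k parts are in bijection with partitions of n − k into at most k parts (subtract 1 from each part). So p(70, exactly 3) = p(67, parts ≤ 3). Computing via the recurrence p(m, j) = p(m, j−1) + p(m−j, j) gives 408.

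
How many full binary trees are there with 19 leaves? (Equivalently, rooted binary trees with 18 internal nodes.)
C_18 = 477638700

These full binary trees are counted by the Catalan number C_n = (1/(n + 1)) · C(2n, n). For n = 18: C_18 = (1/19) · C(36, 18) = 9075135300/19 = 477638700.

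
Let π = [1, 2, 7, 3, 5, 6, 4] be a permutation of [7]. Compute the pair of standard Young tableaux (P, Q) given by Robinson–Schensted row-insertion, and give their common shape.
P = [1, 2, 3, 4, 6] / [5] / [7];  Q = [1, 2, 3, 5, 6] / [4] / [7];  common shape = (5, 1, 1)

Row-insert the values π_1, π_2, … into P one at a time, bumping the leftmost entry strictly greater than the inserted value down to the next row. The recording tableau Q records, in position (i, j), the step at which that cell was added to P.
  Insert 1 (step 1): P = [1];  Q = [1]
  Insert 2 (step 2): P = [1, 2];  Q = [1, 2]
  Insert 7 (step 3): P = [1, 2, 7];  Q = [1, 2, 3]
  Insert 3 (step 4): P = [1, 2, 3] / [7];  Q = [1, 2, 3] / [4]
  Insert 5 (step 5): P = [1, 2, 3, 5] / [7];  Q = [1, 2, 3, 5] / [4]
  Insert 6 (step 6): P = [1, 2, 3, 5, 6] / [7];  Q = [1, 2, 3, 5, 6] / [4]
  Insert 4 (step 7): P = [1, 2, 3, 4, 6] / [5] / [7];  Q = [1, 2, 3, 5, 6] / [4] / [7]
Final shape: (5, 1, 1).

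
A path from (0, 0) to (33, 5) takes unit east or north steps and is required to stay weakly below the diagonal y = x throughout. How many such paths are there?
Number of paths = 428127

By the reflection principle (André's argument), the number of monotone paths to (33, 5) with n ≤ m that never go above y = x is C(38, 33) − C(38, 34) = 501942 − 73815 = 428127.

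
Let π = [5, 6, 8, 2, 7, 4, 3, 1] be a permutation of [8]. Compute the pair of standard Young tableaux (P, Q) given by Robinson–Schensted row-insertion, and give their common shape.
P = [1, 3, 7] / [2, 6] / [4] / [5] / [8];  Q = [1, 2, 3] / [4, 5] / [6] / [7] / [8];  common shape = (3, 2, 1, 1, 1)

Row-insert the values π_1, π_2, … into P one at a time, bumping the leftmost entry strictly greater than the inserted value down to the next row. The recording tableau Q records, in position (i, j), the step at which that cell was added to P.
  Insert 5 (step 1): P = [5];  Q = [1]
  Insert 6 (step 2): P = [5, 6];  Q = [1, 2]
  Insert 8 (step 3): P = [5, 6, 8];  Q = [1, 2, 3]
  Insert 2 (step 4): P = [2, 6, 8] / [5];  Q = [1, 2, 3] / [4]
  Insert 7 (step 5): P = [2, 6, 7] / [5, 8];  Q = [1, 2, 3] / [4, 5]
  Insert 4 (step 6): P = [2, 4, 7] / [5, 6] / [8];  Q = [1, 2, 3] / [4, 5] / [6]
  Insert 3 (step 7): P = [2, 3, 7] / [4, 6] / [5] / [8];  Q = [1, 2, 3] / [4, 5] / [6] / [7]
  Insert 1 (step 8): P = [1, 3, 7] / [2, 6] / [4] / [5] / [8];  Q = [1, 2, 3] / [4, 5] / [6] / [7] / [8]
Final shape: (3, 2, 1, 1, 1).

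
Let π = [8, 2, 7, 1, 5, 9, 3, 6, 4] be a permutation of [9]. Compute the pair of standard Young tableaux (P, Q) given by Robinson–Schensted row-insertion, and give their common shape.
P = [1, 3, 4] / [2, 5, 6] / [7, 9] / [8];  Q = [1, 3, 6] / [2, 5, 8] / [4, 9] / [7];  common shape = (3, 3, 2, 1)

Row-insert the values π_1, π_2, … into P one at a time, bumping the leftmost entry strictly greater than the inserted value down to the next row. The recording tableau Q records, in position (i, j), the step at which that cell was added to P.
  Insert 8 (step 1): P = [8];  Q = [1]
  Insert 2 (step 2): P = [2] / [8];  Q = [1] / [2]
  Insert 7 (step 3): P = [2, 7] / [8];  Q = [1, 3] / [2]
  Insert 1 (step 4): P = [1, 7] / [2] / [8];  Q = [1, 3] / [2] / [4]
  Insert 5 (step 5): P = [1, 5] / [2, 7] / [8];  Q = [1, 3] / [2, 5] / [4]
  Insert 9 (step 6): P = [1, 5, 9] / [2, 7] / [8];  Q = [1, 3, 6] / [2, 5] / [4]
  Insert 3 (step 7): P = [1, 3, 9] / [2, 5] / [7] / [8];  Q = [1, 3, 6] / [2, 5] / [4] / [7]
  Insert 6 (step 8): P = [1, 3, 6] / [2, 5, 9] / [7] / [8];  Q = [1, 3, 6] / [2, 5, 8] / [4] / [7]
  Insert 4 (step 9): P = [1, 3, 4] / [2, 5, 6] / [7, 9] / [8];  Q = [1, 3, 6] / [2, 5, 8] / [4, 9] / [7]
Final shape: (3, 3, 2, 1).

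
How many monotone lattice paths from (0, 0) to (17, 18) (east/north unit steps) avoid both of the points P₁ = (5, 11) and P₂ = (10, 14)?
Number of paths = 3750979026

Inclusion–exclusion. Total paths: C(35, 17) = 4537567650. Through P₁: C(16, 5)·C(19, 12) = 220094784. Through P₂: C(24, 10)·C(11, 7) = 647214480. Since P₁ is strictly southwest of P₂, a monotone path through both must visit P₁ then P₂; paths through both = C(16, 5)·C(8, 5)·C(11, 7) = 80720640. Avoid both = 4537567650 − 220094784 − 647214480 + 80720640 = 3750979026.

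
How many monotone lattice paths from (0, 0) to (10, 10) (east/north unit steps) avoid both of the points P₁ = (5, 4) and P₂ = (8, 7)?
Number of paths = 87394

Inclusion–exclusion. Total paths: C(20, 10) = 184756. Through P₁: C(9, 5)·C(11, 5) = 58212. Through P₂: C(15, 8)·C(5, 2) = 64350. Since P₁ is strictly southwest of P₂, a monotone path through both must visit P₁ then P₂; paths through both = C(9, 5)·C(6, 3)·C(5, 2) = 25200. Avoid both = 184756 − 58212 − 64350 + 25200 = 87394.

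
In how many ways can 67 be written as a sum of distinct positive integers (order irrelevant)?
q(67) = 22250

A partition into distinct parts is a strictly decreasing sequence summing to n. The recurrence d(n, m) = d(n, m−1) + d(n−m, m−1) (use part m at most once) with q(n) = d(n, n) gives q(67) = 22250. (Euler's theorem: # distinct-part partitions = # odd-part partitions.)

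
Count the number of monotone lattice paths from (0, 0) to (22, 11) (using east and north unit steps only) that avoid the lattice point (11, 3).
Number of paths = 166024872

Total paths from (0, 0) to (22, 11): C(33, 22) = 193536720. Paths through (11, 3): (paths (0, 0) → (11, 3)) × (paths (11, 3) → (22, 11)) = C(14, 11) · C(19, 11) = 364 · 75582 = 27511848. Avoidance count = 193536720 − 27511848 = 166024872.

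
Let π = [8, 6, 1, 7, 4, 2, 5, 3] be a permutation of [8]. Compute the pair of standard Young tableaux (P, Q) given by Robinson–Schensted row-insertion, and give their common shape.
P = [1, 2, 3] / [4, 5] / [6, 7] / [8];  Q = [1, 4, 7] / [2, 5] / [3, 8] / [6];  common shape = (3, 2, 2, 1)

Row-insert the values π_1, π_2, … into P one at a time, bumping the leftmost entry strictly greater than the inserted value down to the next row. The recording tableau Q records, in position (i, j), the step at which that cell was added to P.
  Insert 8 (step 1): P = [8];  Q = [1]
  Insert 6 (step 2): P = [6] / [8];  Q = [1] / [2]
  Insert 1 (step 3): P = [1] / [6] / [8];  Q = [1] / [2] / [3]
  Insert 7 (step 4): P = [1, 7] / [6] / [8];  Q = [1, 4] / [2] / [3]
  Insert 4 (step 5): P = [1, 4] / [6, 7] / [8];  Q = [1, 4] / [2, 5] / [3]
  Insert 2 (step 6): P = [1, 2] / [4, 7] / [6] / [8];  Q = [1, 4] / [2, 5] / [3] / [6]
  Insert 5 (step 7): P = [1, 2, 5] / [4, 7] / [6] / [8];  Q = [1, 4, 7] / [2, 5] / [3] / [6]
  Insert 3 (step 8): P = [1, 2, 3] / [4, 5] / [6, 7] / [8];  Q = [1, 4, 7] / [2, 5] / [3, 8] / [6]
Final shape: (3, 2, 2, 1).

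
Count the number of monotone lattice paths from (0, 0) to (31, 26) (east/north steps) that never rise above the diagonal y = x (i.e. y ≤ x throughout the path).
Number of paths = 2291416680811797

By the reflection principle (André's argument), the number of monotone paths to (31, 26) with n ≤ m that never go above y = x is C(57, 31) − C(57, 32) = 12220888964329584 − 9929472283517787 = 2291416680811797.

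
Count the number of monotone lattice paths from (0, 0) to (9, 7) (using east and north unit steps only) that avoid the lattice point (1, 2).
Number of paths = 7579

Total paths from (0, 0) to (9, 7): C(16, 9) = 11440. Paths through (1, 2): (paths (0, 0) → (1, 2)) × (paths (1, 2) → (9, 7)) = C(3, 1) · C(13, 8) = 3 · 1287 = 3861. Avoidance count = 11440 − 3861 = 7579.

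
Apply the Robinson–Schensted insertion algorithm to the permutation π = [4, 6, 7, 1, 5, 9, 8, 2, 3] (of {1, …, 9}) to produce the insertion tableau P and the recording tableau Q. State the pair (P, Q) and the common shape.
P = [1, 2, 3, 8] / [4, 5, 7] / [6, 9];  Q = [1, 2, 3, 6] / [4, 5, 7] / [8, 9];  common shape = (4, 3, 2)

Row-insert the values π_1, π_2, … into P one at a time, bumping the leftmost entry strictly greater than the inserted value down to the next row. The recording tableau Q records, in position (i, j), the step at which that cell was added to P.
  Insert 4 (step 1): P = [4];  Q = [1]
  Insert 6 (step 2): P = [4, 6];  Q = [1, 2]
  Insert 7 (step 3): P = [4, 6, 7];  Q = [1, 2, 3]
  Insert 1 (step 4): P = [1, 6, 7] / [4];  Q = [1, 2, 3] / [4]
  Insert 5 (step 5): P = [1, 5, 7] / [4, 6];  Q = [1, 2, 3] / [4, 5]
  Insert 9 (step 6): P = [1, 5, 7, 9] / [4, 6];  Q = [1, 2, 3, 6] / [4, 5]
  Insert 8 (step 7): P = [1, 5, 7, 8] / [4, 6, 9];  Q = [1, 2, 3, 6] / [4, 5, 7]
  Insert 2 (step 8): P = [1, 2, 7, 8] / [4, 5, 9] / [6];  Q = [1, 2, 3, 6] / [4, 5, 7] / [8]
  Insert 3 (step 9): P = [1, 2, 3, 8] / [4, 5, 7] / [6, 9];  Q = [1, 2, 3, 6] / [4, 5, 7] / [8, 9]
Final shape: (4, 3, 2).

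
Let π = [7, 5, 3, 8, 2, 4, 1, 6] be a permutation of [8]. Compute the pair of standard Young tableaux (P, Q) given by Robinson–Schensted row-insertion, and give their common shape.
P = [1, 4, 6] / [2, 8] / [3] / [5] / [7];  Q = [1, 4, 8] / [2, 6] / [3] / [5] / [7];  common shape = (3, 2, 1, 1, 1)

Row-insert the values π_1, π_2, … into P one at a time, bumping the leftmost entry strictly greater than the inserted value down to the next row. The recording tableau Q records, in position (i, j), the step at which that cell was added to P.
  Insert 7 (step 1): P = [7];  Q = [1]
  Insert 5 (step 2): P = [5] / [7];  Q = [1] / [2]
  Insert 3 (step 3): P = [3] / [5] / [7];  Q = [1] / [2] / [3]
  Insert 8 (step 4): P = [3, 8] / [5] / [7];  Q = [1, 4] / [2] / [3]
  Insert 2 (step 5): P = [2, 8] / [3] / [5] / [7];  Q = [1, 4] / [2] / [3] / [5]
  Insert 4 (step 6): P = [2, 4] / [3, 8] / [5] / [7];  Q = [1, 4] / [2, 6] / [3] / [5]
  Insert 1 (step 7): P = [1, 4] / [2, 8] / [3] / [5] / [7];  Q = [1, 4] / [2, 6] / [3] / [5] / [7]
  Insert 6 (step 8): P = [1, 4, 6] / [2, 8] / [3] / [5] / [7];  Q = [1, 4, 8] / [2, 6] / [3] / [5] / [7]
Final shape: (3, 2, 1, 1, 1).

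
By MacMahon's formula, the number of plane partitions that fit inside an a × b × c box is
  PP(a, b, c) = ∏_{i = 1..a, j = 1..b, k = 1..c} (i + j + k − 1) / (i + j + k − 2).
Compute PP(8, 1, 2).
PP(8, 1, 2) = 45

Evaluate the triple product over i = 1..8, j = 1..1, k = 1..2. The factors are (2/1) · (3/2) · (3/2) · (4/3) · (4/3) · (5/4) · (5/4) · (6/5) · … (16 factors total). The numerators and denominators telescope so the product is an integer; carrying out the multiplication exactly gives PP(8, 1, 2) = 45.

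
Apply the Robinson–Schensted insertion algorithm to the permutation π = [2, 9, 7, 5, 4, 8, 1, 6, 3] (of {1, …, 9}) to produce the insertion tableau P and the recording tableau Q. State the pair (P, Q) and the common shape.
P = [1, 3, 6] / [2, 4] / [5, 8] / [7] / [9];  Q = [1, 2, 6] / [3, 8] / [4, 9] / [5] / [7];  common shape = (3, 2, 2, 1, 1)

Row-insert the values π_1, π_2, … into P one at a time, bumping the leftmost entry strictly greater than the inserted value down to the next row. The recording tableau Q records, in position (i, j), the step at which that cell was added to P.
  Insert 2 (step 1): P = [2];  Q = [1]
  Insert 9 (step 2): P = [2, 9];  Q = [1, 2]
  Insert 7 (step 3): P = [2, 7] / [9];  Q = [1, 2] / [3]
  Insert 5 (step 4): P = [2, 5] / [7] / [9];  Q = [1, 2] / [3] / [4]
  Insert 4 (step 5): P = [2, 4] / [5] / [7] / [9];  Q = [1, 2] / [3] / [4] / [5]
  Insert 8 (step 6): P = [2, 4, 8] / [5] / [7] / [9];  Q = [1, 2, 6] / [3] / [4] / [5]
  Insert 1 (step 7): P = [1, 4, 8] / [2] / [5] / [7] / [9];  Q = [1, 2, 6] / [3] / [4] / [5] / [7]
  Insert 6 (step 8): P = [1, 4, 6] / [2, 8] / [5] / [7] / [9];  Q = [1, 2, 6] / [3, 8] / [4] / [5] / [7]
  Insert 3 (step 9): P = [1, 3, 6] / [2, 4] / [5, 8] / [7] / [9];  Q = [1, 2, 6] / [3, 8] / [4, 9] / [5] / [7]
Final shape: (3, 2, 2, 1, 1).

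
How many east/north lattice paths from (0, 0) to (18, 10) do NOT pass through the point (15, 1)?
Number of paths = 13119590

Total paths from (0, 0) to (18, 10): C(28, 18) = 13123110. Paths through (15, 1): (paths (0, 0) → (15, 1)) × (paths (15, 1) → (18, 10)) = C(16, 15) · C(12, 3) = 16 · 220 = 3520. Avoidance count = 13123110 − 3520 = 13119590.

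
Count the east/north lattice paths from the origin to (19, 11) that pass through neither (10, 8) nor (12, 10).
Number of paths = 41927756

Inclusion–exclusion. Total paths: C(30, 19) = 54627300. Through P₁: C(18, 10)·C(12, 9) = 9626760. Through P₂: C(22, 12)·C(8, 7) = 5173168. Since P₁ is strictly southwest of P₂, a monotone path through both must visit P₁ then P₂; paths through both = C(18, 10)·C(4, 2)·C(8, 7) = 2100384. Avoid both = 54627300 − 9626760 − 5173168 + 2100384 = 41927756.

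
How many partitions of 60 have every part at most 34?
p(60, parts ≤ 34) = 957171

Use the recurrence p(n, m) = p(n, m−1) + p(n−m, m): either the largest part is < m (count p(n, m−1)) or the largest part is exactly m (remove one copy of m, count p(n−m, m)). With p(0, ·) = 1 this gives p(60, parts ≤ 34) = 957171. (By conjugating Young diagrams, this also counts partitions of 60 into at most 34 parts.)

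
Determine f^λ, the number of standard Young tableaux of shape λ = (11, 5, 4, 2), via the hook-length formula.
# SYT of shape (11, 5, 4, 2) = 241746120

Hook-length formula: f^λ = n! / Π hook(c), product over all cells c of the Young diagram. For λ = (11, 5, 4, 2), n = 22 boxes. Hook lengths by row (left-to-right, top-to-bottom): [14, 13, 11, 10, 8, 6, 5, 4, 3, 2, 1]; [7, 6, 4, 3, 1]; [5, 4, 2, 1]; [2, 1]. Product of hooks = 4649508864000. So f^λ = 22! / 4649508864000 = 1124000727777607680000 / 4649508864000 = 241746120.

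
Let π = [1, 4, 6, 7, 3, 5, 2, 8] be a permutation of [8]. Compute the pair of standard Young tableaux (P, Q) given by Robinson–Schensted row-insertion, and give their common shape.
P = [1, 2, 5, 7, 8] / [3, 6] / [4];  Q = [1, 2, 3, 4, 8] / [5, 6] / [7];  common shape = (5, 2, 1)

Row-insert the values π_1, π_2, … into P one at a time, bumping the leftmost entry strictly greater than the inserted value down to the next row. The recording tableau Q records, in position (i, j), the step at which that cell was added to P.
  Insert 1 (step 1): P = [1];  Q = [1]
  Insert 4 (step 2): P = [1, 4];  Q = [1, 2]
  Insert 6 (step 3): P = [1, 4, 6];  Q = [1, 2, 3]
  Insert 7 (step 4): P = [1, 4, 6, 7];  Q = [1, 2, 3, 4]
  Insert 3 (step 5): P = [1, 3, 6, 7] / [4];  Q = [1, 2, 3, 4] / [5]
  Insert 5 (step 6): P = [1, 3, 5, 7] / [4, 6];  Q = [1, 2, 3, 4] / [5, 6]
  Insert 2 (step 7): P = [1, 2, 5, 7] / [3, 6] / [4];  Q = [1, 2, 3, 4] / [5, 6] / [7]
  Insert 8 (step 8): P = [1, 2, 5, 7, 8] / [3, 6] / [4];  Q = [1, 2, 3, 4, 8] / [5, 6] / [7]
Final shape: (5, 2, 1).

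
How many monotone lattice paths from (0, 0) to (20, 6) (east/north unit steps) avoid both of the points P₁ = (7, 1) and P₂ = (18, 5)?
Number of paths = 93499

Inclusion–exclusion. Total paths: C(26, 20) = 230230. Through P₁: C(8, 7)·C(18, 13) = 68544. Through P₂: C(23, 18)·C(3, 2) = 100947. Since P₁ is strictly southwest of P₂, a monotone path through both must visit P₁ then P₂; paths through both = C(8, 7)·C(15, 11)·C(3, 2) = 32760. Avoid both = 230230 − 68544 − 100947 + 32760 = 93499.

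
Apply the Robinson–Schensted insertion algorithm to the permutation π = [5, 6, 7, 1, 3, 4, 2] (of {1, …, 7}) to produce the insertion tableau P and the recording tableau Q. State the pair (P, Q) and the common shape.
P = [1, 2, 4] / [3, 6, 7] / [5];  Q = [1, 2, 3] / [4, 5, 6] / [7];  common shape = (3, 3, 1)

Row-insert the values π_1, π_2, … into P one at a time, bumping the leftmost entry strictly greater than the inserted value down to the next row. The recording tableau Q records, in position (i, j), the step at which that cell was added to P.
  Insert 5 (step 1): P = [5];  Q = [1]
  Insert 6 (step 2): P = [5, 6];  Q = [1, 2]
  Insert 7 (step 3): P = [5, 6, 7];  Q = [1, 2, 3]
  Insert 1 (step 4): P = [1, 6, 7] / [5];  Q = [1, 2, 3] / [4]
  Insert 3 (step 5): P = [1, 3, 7] / [5, 6];  Q = [1, 2, 3] / [4, 5]
  Insert 4 (step 6): P = [1, 3, 4] / [5, 6, 7];  Q = [1, 2, 3] / [4, 5, 6]
  Insert 2 (step 7): P = [1, 2, 4] / [3, 6, 7] / [5];  Q = [1, 2, 3] / [4, 5, 6] / [7]
Final shape: (3, 3, 1).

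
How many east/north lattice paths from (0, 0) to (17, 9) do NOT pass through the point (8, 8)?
Number of paths = 2995850

Total paths from (0, 0) to (17, 9): C(26, 17) = 3124550. Paths through (8, 8): (paths (0, 0) → (8, 8)) × (paths (8, 8) → (17, 9)) = C(16, 8) · C(10, 9) = 12870 · 10 = 128700. Avoidance count = 3124550 − 128700 = 2995850.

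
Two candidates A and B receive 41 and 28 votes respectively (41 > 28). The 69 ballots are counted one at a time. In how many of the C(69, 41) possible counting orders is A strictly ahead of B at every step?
Strict-lead orderings = 3161051053161657656

Total orderings of the 69 votes with 41 for A: C(69, 41) = 16777886359088798328. By the Bertrand ballot formula (Cycle Lemma / reflection principle), the number of orderings in which A is strictly ahead of B throughout is (p − q)/(p + q) · C(p + q, p) = (41 − 28)/(41 + 28) · 16777886359088798328 = 3161051053161657656.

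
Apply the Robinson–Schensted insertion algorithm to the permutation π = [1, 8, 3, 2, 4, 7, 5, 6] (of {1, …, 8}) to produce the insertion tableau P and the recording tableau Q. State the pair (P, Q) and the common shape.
P = [1, 2, 4, 5, 6] / [3, 7] / [8];  Q = [1, 2, 5, 6, 8] / [3, 7] / [4];  common shape = (5, 2, 1)

Row-insert the values π_1, π_2, … into P one at a time, bumping the leftmost entry strictly greater than the inserted value down to the next row. The recording tableau Q records, in position (i, j), the step at which that cell was added to P.
  Insert 1 (step 1): P = [1];  Q = [1]
  Insert 8 (step 2): P = [1, 8];  Q = [1, 2]
  Insert 3 (step 3): P = [1, 3] / [8];  Q = [1, 2] / [3]
  Insert 2 (step 4): P = [1, 2] / [3] / [8];  Q = [1, 2] / [3] / [4]
  Insert 4 (step 5): P = [1, 2, 4] / [3] / [8];  Q = [1, 2, 5] / [3] / [4]
  Insert 7 (step 6): P = [1, 2, 4, 7] / [3] / [8];  Q = [1, 2, 5, 6] / [3] / [4]
  Insert 5 (step 7): P = [1, 2, 4, 5] / [3, 7] / [8];  Q = [1, 2, 5, 6] / [3, 7] / [4]
  Insert 6 (step 8): P = [1, 2, 4, 5, 6] / [3, 7] / [8];  Q = [1, 2, 5, 6, 8] / [3, 7] / [4]
Final shape: (5, 2, 1).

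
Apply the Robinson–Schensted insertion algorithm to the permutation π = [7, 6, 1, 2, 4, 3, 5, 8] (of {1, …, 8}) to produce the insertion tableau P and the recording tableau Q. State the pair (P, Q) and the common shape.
P = [1, 2, 3, 5, 8] / [4] / [6] / [7];  Q = [1, 4, 5, 7, 8] / [2] / [3] / [6];  common shape = (5, 1, 1, 1)

Row-insert the values π_1, π_2, … into P one at a time, bumping the leftmost entry strictly greater than the inserted value down to the next row. The recording tableau Q records, in position (i, j), the step at which that cell was added to P.
  Insert 7 (step 1): P = [7];  Q = [1]
  Insert 6 (step 2): P = [6] / [7];  Q = [1] / [2]
  Insert 1 (step 3): P = [1] / [6] / [7];  Q = [1] / [2] / [3]
  Insert 2 (step 4): P = [1, 2] / [6] / [7];  Q = [1, 4] / [2] / [3]
  Insert 4 (step 5): P = [1, 2, 4] / [6] / [7];  Q = [1, 4, 5] / [2] / [3]
  Insert 3 (step 6): P = [1, 2, 3] / [4] / [6] / [7];  Q = [1, 4, 5] / [2] / [3] / [6]
  Insert 5 (step 7): P = [1, 2, 3, 5] / [4] / [6] / [7];  Q = [1, 4, 5, 7] / [2] / [3] / [6]
  Insert 8 (step 8): P = [1, 2, 3, 5, 8] / [4] / [6] / [7];  Q = [1, 4, 5, 7, 8] / [2] / [3] / [6]
Final shape: (5, 1, 1, 1).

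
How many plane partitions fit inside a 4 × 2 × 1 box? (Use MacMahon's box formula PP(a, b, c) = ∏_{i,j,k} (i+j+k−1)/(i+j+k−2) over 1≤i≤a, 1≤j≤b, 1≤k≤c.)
PP(4, 2, 1) = 15

Evaluate the triple product over i = 1..4, j = 1..2, k = 1..1. The factors are (2/1) · (3/2) · (3/2) · (4/3) · (4/3) · (5/4) · (5/4) · (6/5). The numerators and denominators telescope so the product is an integer; carrying out the multiplication exactly gives PP(4, 2, 1) = 15.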